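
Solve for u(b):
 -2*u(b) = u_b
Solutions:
 u(b) = C1*exp(-2*b)


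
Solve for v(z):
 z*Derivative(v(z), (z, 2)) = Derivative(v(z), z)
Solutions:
 v(z) = C1 + C2*z^2


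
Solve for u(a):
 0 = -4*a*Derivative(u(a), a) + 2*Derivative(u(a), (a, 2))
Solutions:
 u(a) = C1 + C2*erfi(a)


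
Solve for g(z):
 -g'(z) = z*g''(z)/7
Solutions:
 g(z) = C1 + C2/z^6


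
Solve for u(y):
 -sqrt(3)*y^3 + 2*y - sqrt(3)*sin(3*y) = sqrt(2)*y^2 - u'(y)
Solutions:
 u(y) = C1 + sqrt(3)*y^4/4 + sqrt(2)*y^3/3 - y^2 - sqrt(3)*cos(3*y)/3


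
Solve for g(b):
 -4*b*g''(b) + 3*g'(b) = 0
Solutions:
 g(b) = C1 + C2*b^(7/4)


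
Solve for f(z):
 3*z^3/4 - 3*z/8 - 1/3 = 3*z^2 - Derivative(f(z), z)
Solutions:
 f(z) = C1 - 3*z^4/16 + z^3 + 3*z^2/16 + z/3


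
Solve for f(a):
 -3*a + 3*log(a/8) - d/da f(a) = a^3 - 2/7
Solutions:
 f(a) = C1 - a^4/4 - 3*a^2/2 + 3*a*log(a) - 9*a*log(2) - 19*a/7


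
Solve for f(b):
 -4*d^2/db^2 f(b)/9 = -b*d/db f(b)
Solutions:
 f(b) = C1 + C2*erfi(3*sqrt(2)*b/4)


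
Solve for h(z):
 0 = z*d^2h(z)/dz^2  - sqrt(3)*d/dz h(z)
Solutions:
 h(z) = C1 + C2*z^(1 + sqrt(3))


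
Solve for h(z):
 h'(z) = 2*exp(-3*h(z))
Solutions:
 h(z) = log(C1 + 6*z)/3
 h(z) = log((-3^(1/3) - 3^(5/6)*I)*(C1 + 2*z)^(1/3)/2)
 h(z) = log((-3^(1/3) + 3^(5/6)*I)*(C1 + 2*z)^(1/3)/2)


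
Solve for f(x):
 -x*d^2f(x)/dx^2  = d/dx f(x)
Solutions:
 f(x) = C1 + C2*log(x)


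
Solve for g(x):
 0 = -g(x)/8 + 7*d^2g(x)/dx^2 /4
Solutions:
 g(x) = C1*exp(-sqrt(14)*x/14) + C2*exp(sqrt(14)*x/14)


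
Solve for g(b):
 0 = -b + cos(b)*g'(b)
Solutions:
 g(b) = C1 + Integral(b/cos(b), b)


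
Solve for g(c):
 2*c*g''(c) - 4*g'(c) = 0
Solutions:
 g(c) = C1 + C2*c^3


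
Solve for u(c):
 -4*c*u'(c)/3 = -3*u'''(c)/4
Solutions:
 u(c) = C1 + Integral(C2*airyai(2*6^(1/3)*c/3) + C3*airybi(2*6^(1/3)*c/3), c)


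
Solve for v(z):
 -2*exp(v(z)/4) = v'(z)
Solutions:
 v(z) = 4*log(1/(C1 + 2*z)) + 8*log(2)


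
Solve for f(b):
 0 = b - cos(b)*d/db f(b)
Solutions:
 f(b) = C1 + Integral(b/cos(b), b)


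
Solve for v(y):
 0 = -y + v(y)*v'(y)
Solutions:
 v(y) = -sqrt(C1 + y^2)
 v(y) = sqrt(C1 + y^2)


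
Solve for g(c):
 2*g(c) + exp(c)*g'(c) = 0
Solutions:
 g(c) = C1*exp(2*exp(-c))


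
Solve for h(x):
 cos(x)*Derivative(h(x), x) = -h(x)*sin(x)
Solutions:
 h(x) = C1*cos(x)


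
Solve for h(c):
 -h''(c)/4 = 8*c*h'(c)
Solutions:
 h(c) = C1 + C2*erf(4*c)


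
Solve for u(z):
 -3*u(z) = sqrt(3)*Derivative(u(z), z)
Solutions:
 u(z) = C1*exp(-sqrt(3)*z)


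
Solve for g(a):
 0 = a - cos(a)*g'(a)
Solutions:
 g(a) = C1 + Integral(a/cos(a), a)


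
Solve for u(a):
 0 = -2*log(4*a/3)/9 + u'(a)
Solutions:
 u(a) = C1 + 2*a*log(a)/9 - 2*a*log(3)/9 - 2*a/9 + 4*a*log(2)/9


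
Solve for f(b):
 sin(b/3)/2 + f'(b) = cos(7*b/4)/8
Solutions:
 f(b) = C1 + sin(7*b/4)/14 + 3*cos(b/3)/2


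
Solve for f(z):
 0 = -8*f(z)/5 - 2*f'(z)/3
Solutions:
 f(z) = C1*exp(-12*z/5)


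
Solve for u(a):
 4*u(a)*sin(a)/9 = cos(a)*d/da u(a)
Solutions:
 u(a) = C1/cos(a)^(4/9)


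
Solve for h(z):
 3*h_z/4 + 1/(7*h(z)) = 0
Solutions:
 h(z) = -sqrt(C1 - 168*z)/21
 h(z) = sqrt(C1 - 168*z)/21


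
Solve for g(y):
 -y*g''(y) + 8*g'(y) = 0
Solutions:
 g(y) = C1 + C2*y^9


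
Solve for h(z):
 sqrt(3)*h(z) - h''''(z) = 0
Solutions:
 h(z) = C1*exp(-3^(1/8)*z) + C2*exp(3^(1/8)*z) + C3*sin(3^(1/8)*z) + C4*cos(3^(1/8)*z)


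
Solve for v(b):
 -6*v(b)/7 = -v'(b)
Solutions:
 v(b) = C1*exp(6*b/7)


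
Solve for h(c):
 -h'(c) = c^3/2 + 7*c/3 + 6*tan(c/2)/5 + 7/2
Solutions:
 h(c) = C1 - c^4/8 - 7*c^2/6 - 7*c/2 + 12*log(cos(c/2))/5


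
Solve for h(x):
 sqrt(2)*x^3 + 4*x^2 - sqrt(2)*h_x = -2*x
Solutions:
 h(x) = C1 + x^4/4 + 2*sqrt(2)*x^3/3 + sqrt(2)*x^2/2


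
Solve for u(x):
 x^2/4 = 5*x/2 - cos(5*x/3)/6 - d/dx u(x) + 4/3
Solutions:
 u(x) = C1 - x^3/12 + 5*x^2/4 + 4*x/3 - sin(5*x/3)/10


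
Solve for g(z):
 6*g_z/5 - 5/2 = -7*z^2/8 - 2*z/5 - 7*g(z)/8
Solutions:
 g(z) = C1*exp(-35*z/48) - z^2 + 16*z/7 - 68/245


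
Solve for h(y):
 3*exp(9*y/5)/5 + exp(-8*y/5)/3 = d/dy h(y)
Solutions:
 h(y) = C1 + exp(9*y/5)/3 - 5*exp(-8*y/5)/24


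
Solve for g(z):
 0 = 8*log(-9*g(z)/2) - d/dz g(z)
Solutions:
 -Integral(1/(log(-_y) - log(2) + 2*log(3)), (_y, g(z)))/8 = C1 - z


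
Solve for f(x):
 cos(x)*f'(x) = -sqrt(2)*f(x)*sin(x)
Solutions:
 f(x) = C1*cos(x)^(sqrt(2))


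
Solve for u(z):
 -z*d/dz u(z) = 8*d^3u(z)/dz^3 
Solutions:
 u(z) = C1 + Integral(C2*airyai(-z/2) + C3*airybi(-z/2), z)


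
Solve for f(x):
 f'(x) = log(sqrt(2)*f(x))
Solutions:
 -2*Integral(1/(2*log(_y) + log(2)), (_y, f(x))) = C1 - x


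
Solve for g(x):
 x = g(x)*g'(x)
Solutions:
 g(x) = -sqrt(C1 + x^2)
 g(x) = sqrt(C1 + x^2)


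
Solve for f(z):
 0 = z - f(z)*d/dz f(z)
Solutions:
 f(z) = -sqrt(C1 + z^2)
 f(z) = sqrt(C1 + z^2)


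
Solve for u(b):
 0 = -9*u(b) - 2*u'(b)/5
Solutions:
 u(b) = C1*exp(-45*b/2)


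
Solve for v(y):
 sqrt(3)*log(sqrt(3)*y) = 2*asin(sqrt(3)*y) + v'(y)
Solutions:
 v(y) = C1 + sqrt(3)*y*(log(y) - 1) - 2*y*asin(sqrt(3)*y) + sqrt(3)*y*log(3)/2 - 2*sqrt(3)*sqrt(1 - 3*y^2)/3


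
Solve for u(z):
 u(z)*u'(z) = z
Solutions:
 u(z) = -sqrt(C1 + z^2)
 u(z) = sqrt(C1 + z^2)


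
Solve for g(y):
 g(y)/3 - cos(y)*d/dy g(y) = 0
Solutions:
 g(y) = C1*(sin(y) + 1)^(1/6)/(sin(y) - 1)^(1/6)


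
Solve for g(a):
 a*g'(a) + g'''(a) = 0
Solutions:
 g(a) = C1 + Integral(C2*airyai(-a) + C3*airybi(-a), a)


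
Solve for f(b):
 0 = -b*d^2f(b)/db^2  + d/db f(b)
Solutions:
 f(b) = C1 + C2*b^2


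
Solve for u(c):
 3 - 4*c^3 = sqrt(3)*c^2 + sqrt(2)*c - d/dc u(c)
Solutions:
 u(c) = C1 + c^4 + sqrt(3)*c^3/3 + sqrt(2)*c^2/2 - 3*c


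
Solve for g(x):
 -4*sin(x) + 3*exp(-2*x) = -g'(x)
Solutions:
 g(x) = C1 - 4*cos(x) + 3*exp(-2*x)/2


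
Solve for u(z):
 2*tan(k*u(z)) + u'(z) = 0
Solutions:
 u(z) = Piecewise((-asin(exp(C1*k - 2*k*z))/k + pi/k, Ne(k, 0)), (nan, True))
 u(z) = Piecewise((asin(exp(C1*k - 2*k*z))/k, Ne(k, 0)), (nan, True))


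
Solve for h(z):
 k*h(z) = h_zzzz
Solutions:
 h(z) = C1*exp(-k^(1/4)*z) + C2*exp(k^(1/4)*z) + C3*exp(-I*k^(1/4)*z) + C4*exp(I*k^(1/4)*z)


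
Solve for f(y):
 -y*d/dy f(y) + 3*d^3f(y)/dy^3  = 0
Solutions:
 f(y) = C1 + Integral(C2*airyai(3^(2/3)*y/3) + C3*airybi(3^(2/3)*y/3), y)


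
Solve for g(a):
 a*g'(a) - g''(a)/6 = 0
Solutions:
 g(a) = C1 + C2*erfi(sqrt(3)*a)


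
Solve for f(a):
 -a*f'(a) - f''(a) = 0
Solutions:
 f(a) = C1 + C2*erf(sqrt(2)*a/2)


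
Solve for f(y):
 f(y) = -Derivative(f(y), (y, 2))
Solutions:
 f(y) = C1*sin(y) + C2*cos(y)


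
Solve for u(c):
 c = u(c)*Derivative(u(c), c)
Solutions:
 u(c) = -sqrt(C1 + c^2)
 u(c) = sqrt(C1 + c^2)


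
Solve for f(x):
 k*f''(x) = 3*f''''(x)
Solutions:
 f(x) = C1 + C2*x + C3*exp(-sqrt(3)*sqrt(k)*x/3) + C4*exp(sqrt(3)*sqrt(k)*x/3)


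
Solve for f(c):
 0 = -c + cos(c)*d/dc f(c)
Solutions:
 f(c) = C1 + Integral(c/cos(c), c)


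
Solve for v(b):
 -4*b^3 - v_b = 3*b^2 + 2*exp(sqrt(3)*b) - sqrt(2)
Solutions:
 v(b) = C1 - b^4 - b^3 + sqrt(2)*b - 2*sqrt(3)*exp(sqrt(3)*b)/3


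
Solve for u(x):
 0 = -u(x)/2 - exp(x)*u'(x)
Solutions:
 u(x) = C1*exp(exp(-x)/2)


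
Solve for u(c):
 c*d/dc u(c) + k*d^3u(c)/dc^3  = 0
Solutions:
 u(c) = C1 + Integral(C2*airyai(c*(-1/k)^(1/3)) + C3*airybi(c*(-1/k)^(1/3)), c)


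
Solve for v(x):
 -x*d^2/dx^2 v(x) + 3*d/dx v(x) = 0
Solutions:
 v(x) = C1 + C2*x^4


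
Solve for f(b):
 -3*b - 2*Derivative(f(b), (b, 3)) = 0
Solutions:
 f(b) = C1 + C2*b + C3*b^2 - b^4/16


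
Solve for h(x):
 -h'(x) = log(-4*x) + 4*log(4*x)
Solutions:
 h(x) = C1 - 5*x*log(x) + x*(-10*log(2) + 5 - I*pi)


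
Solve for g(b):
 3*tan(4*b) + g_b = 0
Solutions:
 g(b) = C1 + 3*log(cos(4*b))/4


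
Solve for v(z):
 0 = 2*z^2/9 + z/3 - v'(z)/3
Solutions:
 v(z) = C1 + 2*z^3/9 + z^2/2


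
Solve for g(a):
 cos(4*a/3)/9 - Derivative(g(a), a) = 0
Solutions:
 g(a) = C1 + sin(4*a/3)/12


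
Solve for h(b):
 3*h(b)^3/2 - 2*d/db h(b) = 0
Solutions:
 h(b) = -sqrt(2)*sqrt(-1/(C1 + 3*b))
 h(b) = sqrt(2)*sqrt(-1/(C1 + 3*b))


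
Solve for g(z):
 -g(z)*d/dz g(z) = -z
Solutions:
 g(z) = -sqrt(C1 + z^2)
 g(z) = sqrt(C1 + z^2)


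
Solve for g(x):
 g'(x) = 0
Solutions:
 g(x) = C1


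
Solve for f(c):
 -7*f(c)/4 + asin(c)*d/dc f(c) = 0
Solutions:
 f(c) = C1*exp(7*Integral(1/asin(c), c)/4)


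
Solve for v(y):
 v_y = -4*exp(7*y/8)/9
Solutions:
 v(y) = C1 - 32*exp(7*y/8)/63


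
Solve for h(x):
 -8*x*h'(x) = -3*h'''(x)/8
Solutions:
 h(x) = C1 + Integral(C2*airyai(4*3^(2/3)*x/3) + C3*airybi(4*3^(2/3)*x/3), x)


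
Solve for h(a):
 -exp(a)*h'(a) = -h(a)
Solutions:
 h(a) = C1*exp(-exp(-a))


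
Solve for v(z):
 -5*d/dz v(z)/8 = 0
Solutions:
 v(z) = C1


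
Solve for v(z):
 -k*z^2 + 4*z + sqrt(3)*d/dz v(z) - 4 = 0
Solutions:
 v(z) = C1 + sqrt(3)*k*z^3/9 - 2*sqrt(3)*z^2/3 + 4*sqrt(3)*z/3


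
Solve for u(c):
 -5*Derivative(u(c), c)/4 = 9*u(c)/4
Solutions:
 u(c) = C1*exp(-9*c/5)


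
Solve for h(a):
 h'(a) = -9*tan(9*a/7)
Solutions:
 h(a) = C1 + 7*log(cos(9*a/7))


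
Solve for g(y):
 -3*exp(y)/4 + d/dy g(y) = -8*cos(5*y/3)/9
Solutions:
 g(y) = C1 + 3*exp(y)/4 - 8*sin(5*y/3)/15


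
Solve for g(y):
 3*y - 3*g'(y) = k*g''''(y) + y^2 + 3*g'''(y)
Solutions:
 g(y) = C1 + C2*exp(-y*((sqrt(((3 + 2/k^2)^2 - 4/k^4)/k^2)/2 + 3/(2*k) + k^(-3))^(1/3) + 1/k + 1/(k^2*(sqrt(((3 + 2/k^2)^2 - 4/k^4)/k^2)/2 + 3/(2*k) + k^(-3))^(1/3)))) + C3*exp(y*((sqrt(((3 + 2/k^2)^2 - 4/k^4)/k^2)/2 + 3/(2*k) + k^(-3))^(1/3)/2 - sqrt(3)*I*(sqrt(((3 + 2/k^2)^2 - 4/k^4)/k^2)/2 + 3/(2*k) + k^(-3))^(1/3)/2 - 1/k - 2/(k^2*(-1 + sqrt(3)*I)*(sqrt(((3 + 2/k^2)^2 - 4/k^4)/k^2)/2 + 3/(2*k) + k^(-3))^(1/3)))) + C4*exp(y*((sqrt(((3 + 2/k^2)^2 - 4/k^4)/k^2)/2 + 3/(2*k) + k^(-3))^(1/3)/2 + sqrt(3)*I*(sqrt(((3 + 2/k^2)^2 - 4/k^4)/k^2)/2 + 3/(2*k) + k^(-3))^(1/3)/2 - 1/k + 2/(k^2*(1 + sqrt(3)*I)*(sqrt(((3 + 2/k^2)^2 - 4/k^4)/k^2)/2 + 3/(2*k) + k^(-3))^(1/3)))) - y^3/9 + y^2/2 + 2*y/3


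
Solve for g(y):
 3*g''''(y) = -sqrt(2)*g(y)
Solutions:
 g(y) = (C1*sin(2^(5/8)*3^(3/4)*y/6) + C2*cos(2^(5/8)*3^(3/4)*y/6))*exp(-2^(5/8)*3^(3/4)*y/6) + (C3*sin(2^(5/8)*3^(3/4)*y/6) + C4*cos(2^(5/8)*3^(3/4)*y/6))*exp(2^(5/8)*3^(3/4)*y/6)


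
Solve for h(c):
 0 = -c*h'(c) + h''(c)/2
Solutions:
 h(c) = C1 + C2*erfi(c)


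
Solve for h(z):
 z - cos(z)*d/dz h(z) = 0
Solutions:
 h(z) = C1 + Integral(z/cos(z), z)


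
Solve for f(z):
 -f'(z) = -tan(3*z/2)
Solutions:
 f(z) = C1 - 2*log(cos(3*z/2))/3


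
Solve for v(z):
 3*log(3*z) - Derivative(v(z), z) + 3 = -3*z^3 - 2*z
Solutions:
 v(z) = C1 + 3*z^4/4 + z^2 + 3*z*log(z) + z*log(27)


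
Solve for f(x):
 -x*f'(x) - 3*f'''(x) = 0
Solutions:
 f(x) = C1 + Integral(C2*airyai(-3^(2/3)*x/3) + C3*airybi(-3^(2/3)*x/3), x)


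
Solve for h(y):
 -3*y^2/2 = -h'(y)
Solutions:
 h(y) = C1 + y^3/2


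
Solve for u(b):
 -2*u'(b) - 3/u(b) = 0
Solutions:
 u(b) = -sqrt(C1 - 3*b)
 u(b) = sqrt(C1 - 3*b)


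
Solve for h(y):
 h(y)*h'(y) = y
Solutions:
 h(y) = -sqrt(C1 + y^2)
 h(y) = sqrt(C1 + y^2)


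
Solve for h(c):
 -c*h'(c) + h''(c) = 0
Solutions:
 h(c) = C1 + C2*erfi(sqrt(2)*c/2)


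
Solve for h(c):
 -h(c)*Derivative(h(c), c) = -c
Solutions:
 h(c) = -sqrt(C1 + c^2)
 h(c) = sqrt(C1 + c^2)


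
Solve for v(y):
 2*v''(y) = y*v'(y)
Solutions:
 v(y) = C1 + C2*erfi(y/2)


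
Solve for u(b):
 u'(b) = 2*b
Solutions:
 u(b) = C1 + b^2


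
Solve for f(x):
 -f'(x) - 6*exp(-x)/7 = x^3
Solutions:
 f(x) = C1 - x^4/4 + 6*exp(-x)/7


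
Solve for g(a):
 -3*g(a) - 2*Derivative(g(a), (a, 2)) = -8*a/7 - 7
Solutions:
 g(a) = C1*sin(sqrt(6)*a/2) + C2*cos(sqrt(6)*a/2) + 8*a/21 + 7/3


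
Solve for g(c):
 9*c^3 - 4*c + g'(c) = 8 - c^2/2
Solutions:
 g(c) = C1 - 9*c^4/4 - c^3/6 + 2*c^2 + 8*c


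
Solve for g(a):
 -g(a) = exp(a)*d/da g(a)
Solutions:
 g(a) = C1*exp(exp(-a))


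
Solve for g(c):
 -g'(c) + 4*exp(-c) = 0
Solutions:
 g(c) = C1 - 4*exp(-c)


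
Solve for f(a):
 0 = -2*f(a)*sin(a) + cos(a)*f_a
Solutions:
 f(a) = C1/cos(a)^2


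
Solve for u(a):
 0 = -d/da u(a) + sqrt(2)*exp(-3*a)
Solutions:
 u(a) = C1 - sqrt(2)*exp(-3*a)/3


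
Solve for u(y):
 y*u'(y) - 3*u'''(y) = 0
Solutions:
 u(y) = C1 + Integral(C2*airyai(3^(2/3)*y/3) + C3*airybi(3^(2/3)*y/3), y)


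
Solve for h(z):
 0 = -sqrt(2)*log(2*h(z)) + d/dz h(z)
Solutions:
 -sqrt(2)*Integral(1/(log(_y) + log(2)), (_y, h(z)))/2 = C1 - z


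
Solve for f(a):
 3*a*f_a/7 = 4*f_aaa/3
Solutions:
 f(a) = C1 + Integral(C2*airyai(3^(2/3)*98^(1/3)*a/14) + C3*airybi(3^(2/3)*98^(1/3)*a/14), a)


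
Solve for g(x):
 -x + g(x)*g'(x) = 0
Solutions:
 g(x) = -sqrt(C1 + x^2)
 g(x) = sqrt(C1 + x^2)


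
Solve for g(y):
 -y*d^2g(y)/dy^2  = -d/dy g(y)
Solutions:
 g(y) = C1 + C2*y^2


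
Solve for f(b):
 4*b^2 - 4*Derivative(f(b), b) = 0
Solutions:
 f(b) = C1 + b^3/3


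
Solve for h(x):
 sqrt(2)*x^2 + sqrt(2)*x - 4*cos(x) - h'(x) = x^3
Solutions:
 h(x) = C1 - x^4/4 + sqrt(2)*x^3/3 + sqrt(2)*x^2/2 - 4*sin(x)


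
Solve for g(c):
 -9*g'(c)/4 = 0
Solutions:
 g(c) = C1


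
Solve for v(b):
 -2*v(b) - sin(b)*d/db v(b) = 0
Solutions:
 v(b) = C1*(cos(b) + 1)/(cos(b) - 1)


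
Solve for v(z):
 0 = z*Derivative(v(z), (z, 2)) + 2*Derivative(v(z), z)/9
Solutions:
 v(z) = C1 + C2*z^(7/9)


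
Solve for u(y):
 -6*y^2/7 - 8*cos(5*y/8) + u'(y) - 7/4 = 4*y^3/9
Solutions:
 u(y) = C1 + y^4/9 + 2*y^3/7 + 7*y/4 + 64*sin(5*y/8)/5


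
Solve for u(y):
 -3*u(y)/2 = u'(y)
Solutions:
 u(y) = C1*exp(-3*y/2)


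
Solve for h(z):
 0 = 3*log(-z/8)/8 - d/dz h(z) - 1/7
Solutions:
 h(z) = C1 + 3*z*log(-z)/8 + z*(-63*log(2) - 29)/56


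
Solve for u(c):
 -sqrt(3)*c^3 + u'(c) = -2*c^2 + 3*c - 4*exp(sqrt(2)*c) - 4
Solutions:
 u(c) = C1 + sqrt(3)*c^4/4 - 2*c^3/3 + 3*c^2/2 - 4*c - 2*sqrt(2)*exp(sqrt(2)*c)


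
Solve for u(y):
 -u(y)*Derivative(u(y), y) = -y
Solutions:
 u(y) = -sqrt(C1 + y^2)
 u(y) = sqrt(C1 + y^2)


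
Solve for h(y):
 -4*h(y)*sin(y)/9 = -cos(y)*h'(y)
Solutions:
 h(y) = C1/cos(y)^(4/9)


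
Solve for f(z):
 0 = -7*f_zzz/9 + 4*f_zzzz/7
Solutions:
 f(z) = C1 + C2*z + C3*z^2 + C4*exp(49*z/36)


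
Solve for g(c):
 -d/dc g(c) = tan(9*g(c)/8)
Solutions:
 g(c) = -8*asin(C1*exp(-9*c/8))/9 + 8*pi/9
 g(c) = 8*asin(C1*exp(-9*c/8))/9


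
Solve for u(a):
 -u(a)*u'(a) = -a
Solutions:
 u(a) = -sqrt(C1 + a^2)
 u(a) = sqrt(C1 + a^2)


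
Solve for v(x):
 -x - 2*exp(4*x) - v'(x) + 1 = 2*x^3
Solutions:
 v(x) = C1 - x^4/2 - x^2/2 + x - exp(4*x)/2


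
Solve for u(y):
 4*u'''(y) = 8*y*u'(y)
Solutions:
 u(y) = C1 + Integral(C2*airyai(2^(1/3)*y) + C3*airybi(2^(1/3)*y), y)


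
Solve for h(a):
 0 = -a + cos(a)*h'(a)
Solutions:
 h(a) = C1 + Integral(a/cos(a), a)


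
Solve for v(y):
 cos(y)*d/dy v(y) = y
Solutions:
 v(y) = C1 + Integral(y/cos(y), y)


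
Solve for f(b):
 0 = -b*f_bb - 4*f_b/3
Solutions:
 f(b) = C1 + C2/b^(1/3)


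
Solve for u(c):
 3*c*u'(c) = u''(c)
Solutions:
 u(c) = C1 + C2*erfi(sqrt(6)*c/2)


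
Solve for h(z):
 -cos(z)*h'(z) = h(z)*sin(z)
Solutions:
 h(z) = C1*cos(z)


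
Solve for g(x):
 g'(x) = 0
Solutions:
 g(x) = C1


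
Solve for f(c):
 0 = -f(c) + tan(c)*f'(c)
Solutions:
 f(c) = C1*sin(c)


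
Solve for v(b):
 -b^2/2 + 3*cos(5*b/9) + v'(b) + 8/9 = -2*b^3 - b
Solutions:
 v(b) = C1 - b^4/2 + b^3/6 - b^2/2 - 8*b/9 - 27*sin(5*b/9)/5


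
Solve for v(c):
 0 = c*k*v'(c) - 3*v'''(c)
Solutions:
 v(c) = C1 + Integral(C2*airyai(3^(2/3)*c*k^(1/3)/3) + C3*airybi(3^(2/3)*c*k^(1/3)/3), c)


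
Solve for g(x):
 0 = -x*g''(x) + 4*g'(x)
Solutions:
 g(x) = C1 + C2*x^5


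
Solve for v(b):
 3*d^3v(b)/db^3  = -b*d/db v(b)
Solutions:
 v(b) = C1 + Integral(C2*airyai(-3^(2/3)*b/3) + C3*airybi(-3^(2/3)*b/3), b)


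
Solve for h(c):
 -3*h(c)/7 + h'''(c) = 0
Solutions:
 h(c) = C3*exp(3^(1/3)*7^(2/3)*c/7) + (C1*sin(3^(5/6)*7^(2/3)*c/14) + C2*cos(3^(5/6)*7^(2/3)*c/14))*exp(-3^(1/3)*7^(2/3)*c/14)


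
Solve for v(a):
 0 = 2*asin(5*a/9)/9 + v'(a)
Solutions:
 v(a) = C1 - 2*a*asin(5*a/9)/9 - 2*sqrt(81 - 25*a^2)/45


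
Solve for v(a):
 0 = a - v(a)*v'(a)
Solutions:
 v(a) = -sqrt(C1 + a^2)
 v(a) = sqrt(C1 + a^2)


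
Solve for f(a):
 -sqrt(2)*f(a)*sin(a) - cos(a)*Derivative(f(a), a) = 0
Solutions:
 f(a) = C1*cos(a)^(sqrt(2))


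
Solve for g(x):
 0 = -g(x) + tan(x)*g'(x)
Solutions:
 g(x) = C1*sin(x)


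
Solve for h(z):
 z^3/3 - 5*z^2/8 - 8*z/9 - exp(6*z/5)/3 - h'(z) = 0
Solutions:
 h(z) = C1 + z^4/12 - 5*z^3/24 - 4*z^2/9 - 5*exp(6*z/5)/18


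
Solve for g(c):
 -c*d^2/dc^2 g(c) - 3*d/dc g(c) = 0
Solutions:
 g(c) = C1 + C2/c^2


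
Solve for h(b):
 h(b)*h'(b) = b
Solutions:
 h(b) = -sqrt(C1 + b^2)
 h(b) = sqrt(C1 + b^2)


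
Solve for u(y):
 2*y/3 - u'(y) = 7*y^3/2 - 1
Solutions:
 u(y) = C1 - 7*y^4/8 + y^2/3 + y


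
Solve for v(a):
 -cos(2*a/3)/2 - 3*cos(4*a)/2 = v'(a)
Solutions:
 v(a) = C1 - 3*sin(2*a/3)/4 - 3*sin(4*a)/8


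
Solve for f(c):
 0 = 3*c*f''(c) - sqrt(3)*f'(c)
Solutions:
 f(c) = C1 + C2*c^(sqrt(3)/3 + 1)


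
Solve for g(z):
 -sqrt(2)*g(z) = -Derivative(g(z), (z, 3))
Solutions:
 g(z) = C3*exp(2^(1/6)*z) + (C1*sin(2^(1/6)*sqrt(3)*z/2) + C2*cos(2^(1/6)*sqrt(3)*z/2))*exp(-2^(1/6)*z/2)


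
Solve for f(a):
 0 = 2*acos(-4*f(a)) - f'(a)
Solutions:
 Integral(1/acos(-4*_y), (_y, f(a))) = C1 + 2*a


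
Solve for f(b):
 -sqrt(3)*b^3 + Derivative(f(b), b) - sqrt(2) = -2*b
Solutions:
 f(b) = C1 + sqrt(3)*b^4/4 - b^2 + sqrt(2)*b


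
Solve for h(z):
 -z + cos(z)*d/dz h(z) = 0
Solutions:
 h(z) = C1 + Integral(z/cos(z), z)


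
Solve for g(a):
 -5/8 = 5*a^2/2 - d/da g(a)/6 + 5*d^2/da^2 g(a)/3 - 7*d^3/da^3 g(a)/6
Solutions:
 g(a) = C1 + C2*exp(a*(5 - 3*sqrt(2))/7) + C3*exp(a*(3*sqrt(2) + 5)/7) + 5*a^3 + 150*a^2 + 11175*a/4


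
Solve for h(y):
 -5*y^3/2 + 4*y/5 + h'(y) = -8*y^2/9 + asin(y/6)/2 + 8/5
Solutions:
 h(y) = C1 + 5*y^4/8 - 8*y^3/27 - 2*y^2/5 + y*asin(y/6)/2 + 8*y/5 + sqrt(36 - y^2)/2


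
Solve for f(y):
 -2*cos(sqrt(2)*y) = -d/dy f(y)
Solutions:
 f(y) = C1 + sqrt(2)*sin(sqrt(2)*y)


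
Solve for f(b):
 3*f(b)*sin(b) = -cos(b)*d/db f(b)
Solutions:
 f(b) = C1*cos(b)^3


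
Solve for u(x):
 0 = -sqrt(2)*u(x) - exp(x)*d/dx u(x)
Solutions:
 u(x) = C1*exp(sqrt(2)*exp(-x))


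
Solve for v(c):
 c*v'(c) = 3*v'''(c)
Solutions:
 v(c) = C1 + Integral(C2*airyai(3^(2/3)*c/3) + C3*airybi(3^(2/3)*c/3), c)


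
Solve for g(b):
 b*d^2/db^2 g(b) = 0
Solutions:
 g(b) = C1 + C2*b


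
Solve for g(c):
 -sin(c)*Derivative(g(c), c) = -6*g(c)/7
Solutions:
 g(c) = C1*(cos(c) - 1)^(3/7)/(cos(c) + 1)^(3/7)


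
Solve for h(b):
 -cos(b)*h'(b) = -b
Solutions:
 h(b) = C1 + Integral(b/cos(b), b)


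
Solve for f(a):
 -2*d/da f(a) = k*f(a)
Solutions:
 f(a) = C1*exp(-a*k/2)


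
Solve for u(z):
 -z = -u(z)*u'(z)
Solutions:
 u(z) = -sqrt(C1 + z^2)
 u(z) = sqrt(C1 + z^2)


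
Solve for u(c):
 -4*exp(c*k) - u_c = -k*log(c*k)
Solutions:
 u(c) = C1 + c*k*log(c*k) - c*k + Piecewise((-4*exp(c*k)/k, Ne(k, 0)), (-4*c, True))


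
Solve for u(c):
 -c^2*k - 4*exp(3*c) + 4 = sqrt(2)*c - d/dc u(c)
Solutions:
 u(c) = C1 + c^3*k/3 + sqrt(2)*c^2/2 - 4*c + 4*exp(3*c)/3


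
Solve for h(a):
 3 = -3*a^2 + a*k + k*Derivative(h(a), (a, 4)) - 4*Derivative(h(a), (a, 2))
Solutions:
 h(a) = C1 + C2*a + C3*exp(-2*a*sqrt(1/k)) + C4*exp(2*a*sqrt(1/k)) - a^4/16 + a^3*k/24 + 3*a^2*(-k - 2)/16


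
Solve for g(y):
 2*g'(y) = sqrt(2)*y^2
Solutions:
 g(y) = C1 + sqrt(2)*y^3/6


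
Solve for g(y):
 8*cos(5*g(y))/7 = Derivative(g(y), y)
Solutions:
 -8*y/7 - log(sin(5*g(y)) - 1)/10 + log(sin(5*g(y)) + 1)/10 = C1


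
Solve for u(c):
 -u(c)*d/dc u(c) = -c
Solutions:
 u(c) = -sqrt(C1 + c^2)
 u(c) = sqrt(C1 + c^2)


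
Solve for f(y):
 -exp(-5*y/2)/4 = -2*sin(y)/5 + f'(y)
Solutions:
 f(y) = C1 - 2*cos(y)/5 + exp(-5*y/2)/10


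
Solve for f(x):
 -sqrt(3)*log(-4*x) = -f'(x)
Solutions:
 f(x) = C1 + sqrt(3)*x*log(-x) + sqrt(3)*x*(-1 + 2*log(2))


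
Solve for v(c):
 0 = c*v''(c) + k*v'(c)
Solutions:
 v(c) = C1 + c^(1 - re(k))*(C2*sin(log(c)*Abs(im(k))) + C3*cos(log(c)*im(k)))


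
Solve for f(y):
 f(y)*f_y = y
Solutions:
 f(y) = -sqrt(C1 + y^2)
 f(y) = sqrt(C1 + y^2)


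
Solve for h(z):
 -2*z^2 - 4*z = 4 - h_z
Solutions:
 h(z) = C1 + 2*z^3/3 + 2*z^2 + 4*z


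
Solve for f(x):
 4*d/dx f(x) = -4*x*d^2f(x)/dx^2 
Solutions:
 f(x) = C1 + C2*log(x)


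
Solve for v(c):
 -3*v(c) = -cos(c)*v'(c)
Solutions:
 v(c) = C1*(sin(c) + 1)^(3/2)/(sin(c) - 1)^(3/2)


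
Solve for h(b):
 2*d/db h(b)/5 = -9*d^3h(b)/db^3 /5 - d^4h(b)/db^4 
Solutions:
 h(b) = C1 + C2*exp(b*(-6 + 9/(5*sqrt(79) + 52)^(1/3) + (5*sqrt(79) + 52)^(1/3))/10)*sin(sqrt(3)*b*(-(5*sqrt(79) + 52)^(1/3) + 9/(5*sqrt(79) + 52)^(1/3))/10) + C3*exp(b*(-6 + 9/(5*sqrt(79) + 52)^(1/3) + (5*sqrt(79) + 52)^(1/3))/10)*cos(sqrt(3)*b*(-(5*sqrt(79) + 52)^(1/3) + 9/(5*sqrt(79) + 52)^(1/3))/10) + C4*exp(-b*(9/(5*sqrt(79) + 52)^(1/3) + 3 + (5*sqrt(79) + 52)^(1/3))/5)


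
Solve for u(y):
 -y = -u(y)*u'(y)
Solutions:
 u(y) = -sqrt(C1 + y^2)
 u(y) = sqrt(C1 + y^2)


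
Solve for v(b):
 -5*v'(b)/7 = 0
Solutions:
 v(b) = C1


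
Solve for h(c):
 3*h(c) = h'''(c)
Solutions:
 h(c) = C3*exp(3^(1/3)*c) + (C1*sin(3^(5/6)*c/2) + C2*cos(3^(5/6)*c/2))*exp(-3^(1/3)*c/2)


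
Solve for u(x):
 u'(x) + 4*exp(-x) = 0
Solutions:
 u(x) = C1 + 4*exp(-x)


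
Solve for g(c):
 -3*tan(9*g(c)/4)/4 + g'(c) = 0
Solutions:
 g(c) = -4*asin(C1*exp(27*c/16))/9 + 4*pi/9
 g(c) = 4*asin(C1*exp(27*c/16))/9


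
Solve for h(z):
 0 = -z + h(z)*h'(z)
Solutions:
 h(z) = -sqrt(C1 + z^2)
 h(z) = sqrt(C1 + z^2)


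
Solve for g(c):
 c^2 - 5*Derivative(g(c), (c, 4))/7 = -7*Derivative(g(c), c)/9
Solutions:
 g(c) = C1 + C4*exp(7^(2/3)*75^(1/3)*c/15) - 3*c^3/7 + (C2*sin(3^(5/6)*35^(2/3)*c/30) + C3*cos(3^(5/6)*35^(2/3)*c/30))*exp(-7^(2/3)*75^(1/3)*c/30)


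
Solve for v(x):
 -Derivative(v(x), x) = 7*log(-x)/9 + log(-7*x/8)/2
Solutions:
 v(x) = C1 - 23*x*log(-x)/18 + x*(-9*log(7) + 27*log(2) + 23)/18


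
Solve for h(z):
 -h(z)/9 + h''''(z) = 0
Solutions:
 h(z) = C1*exp(-sqrt(3)*z/3) + C2*exp(sqrt(3)*z/3) + C3*sin(sqrt(3)*z/3) + C4*cos(sqrt(3)*z/3)


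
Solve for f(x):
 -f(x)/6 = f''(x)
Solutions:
 f(x) = C1*sin(sqrt(6)*x/6) + C2*cos(sqrt(6)*x/6)


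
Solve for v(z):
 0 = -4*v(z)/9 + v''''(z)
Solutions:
 v(z) = C1*exp(-sqrt(6)*z/3) + C2*exp(sqrt(6)*z/3) + C3*sin(sqrt(6)*z/3) + C4*cos(sqrt(6)*z/3)


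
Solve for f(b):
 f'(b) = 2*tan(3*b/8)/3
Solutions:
 f(b) = C1 - 16*log(cos(3*b/8))/9


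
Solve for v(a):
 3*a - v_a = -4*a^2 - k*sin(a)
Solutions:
 v(a) = C1 + 4*a^3/3 + 3*a^2/2 - k*cos(a)


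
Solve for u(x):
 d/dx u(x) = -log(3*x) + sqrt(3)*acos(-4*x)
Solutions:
 u(x) = C1 - x*log(x) - x*log(3) + x + sqrt(3)*(x*acos(-4*x) + sqrt(1 - 16*x^2)/4)


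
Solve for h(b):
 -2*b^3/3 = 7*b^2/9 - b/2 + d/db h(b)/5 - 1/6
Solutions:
 h(b) = C1 - 5*b^4/6 - 35*b^3/27 + 5*b^2/4 + 5*b/6


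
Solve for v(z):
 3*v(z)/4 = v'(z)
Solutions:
 v(z) = C1*exp(3*z/4)


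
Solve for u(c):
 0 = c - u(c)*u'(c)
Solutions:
 u(c) = -sqrt(C1 + c^2)
 u(c) = sqrt(C1 + c^2)


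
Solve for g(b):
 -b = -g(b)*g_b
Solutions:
 g(b) = -sqrt(C1 + b^2)
 g(b) = sqrt(C1 + b^2)


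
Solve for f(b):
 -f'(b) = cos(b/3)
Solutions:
 f(b) = C1 - 3*sin(b/3)


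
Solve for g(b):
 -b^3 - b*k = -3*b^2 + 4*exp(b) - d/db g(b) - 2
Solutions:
 g(b) = C1 + b^4/4 - b^3 + b^2*k/2 - 2*b + 4*exp(b)


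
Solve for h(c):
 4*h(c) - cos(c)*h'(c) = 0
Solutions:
 h(c) = C1*(sin(c)^2 + 2*sin(c) + 1)/(sin(c)^2 - 2*sin(c) + 1)


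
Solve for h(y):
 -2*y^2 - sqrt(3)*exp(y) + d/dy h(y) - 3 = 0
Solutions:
 h(y) = C1 + 2*y^3/3 + 3*y + sqrt(3)*exp(y)


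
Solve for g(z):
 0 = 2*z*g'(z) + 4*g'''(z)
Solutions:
 g(z) = C1 + Integral(C2*airyai(-2^(2/3)*z/2) + C3*airybi(-2^(2/3)*z/2), z)


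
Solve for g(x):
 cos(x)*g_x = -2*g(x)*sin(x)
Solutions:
 g(x) = C1*cos(x)^2


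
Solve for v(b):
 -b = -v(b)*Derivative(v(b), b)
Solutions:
 v(b) = -sqrt(C1 + b^2)
 v(b) = sqrt(C1 + b^2)


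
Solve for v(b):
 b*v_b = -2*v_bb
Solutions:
 v(b) = C1 + C2*erf(b/2)


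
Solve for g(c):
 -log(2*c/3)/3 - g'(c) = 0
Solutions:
 g(c) = C1 - c*log(c)/3 - c*log(2)/3 + c/3 + c*log(3)/3


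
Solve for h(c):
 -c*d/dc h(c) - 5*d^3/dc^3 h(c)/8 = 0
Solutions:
 h(c) = C1 + Integral(C2*airyai(-2*5^(2/3)*c/5) + C3*airybi(-2*5^(2/3)*c/5), c)


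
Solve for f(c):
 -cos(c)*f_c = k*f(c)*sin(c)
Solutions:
 f(c) = C1*exp(k*log(cos(c)))


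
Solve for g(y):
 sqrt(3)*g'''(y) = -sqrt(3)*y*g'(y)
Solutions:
 g(y) = C1 + Integral(C2*airyai(-y) + C3*airybi(-y), y)


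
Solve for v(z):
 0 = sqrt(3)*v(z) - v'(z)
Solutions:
 v(z) = C1*exp(sqrt(3)*z)


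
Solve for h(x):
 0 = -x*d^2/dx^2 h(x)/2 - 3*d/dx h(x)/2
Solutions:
 h(x) = C1 + C2/x^2


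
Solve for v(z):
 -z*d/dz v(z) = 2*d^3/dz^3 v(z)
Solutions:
 v(z) = C1 + Integral(C2*airyai(-2^(2/3)*z/2) + C3*airybi(-2^(2/3)*z/2), z)


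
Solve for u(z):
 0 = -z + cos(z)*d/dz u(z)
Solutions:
 u(z) = C1 + Integral(z/cos(z), z)


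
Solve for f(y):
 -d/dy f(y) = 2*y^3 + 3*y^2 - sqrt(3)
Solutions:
 f(y) = C1 - y^4/2 - y^3 + sqrt(3)*y


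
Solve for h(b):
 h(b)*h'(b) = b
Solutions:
 h(b) = -sqrt(C1 + b^2)
 h(b) = sqrt(C1 + b^2)


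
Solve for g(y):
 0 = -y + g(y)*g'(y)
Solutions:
 g(y) = -sqrt(C1 + y^2)
 g(y) = sqrt(C1 + y^2)


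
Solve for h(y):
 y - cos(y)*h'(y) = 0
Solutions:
 h(y) = C1 + Integral(y/cos(y), y)


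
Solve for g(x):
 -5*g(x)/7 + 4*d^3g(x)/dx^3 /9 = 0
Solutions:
 g(x) = C3*exp(4410^(1/3)*x/14) + (C1*sin(3*3^(1/6)*490^(1/3)*x/28) + C2*cos(3*3^(1/6)*490^(1/3)*x/28))*exp(-4410^(1/3)*x/28)


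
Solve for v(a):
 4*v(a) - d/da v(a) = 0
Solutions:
 v(a) = C1*exp(4*a)


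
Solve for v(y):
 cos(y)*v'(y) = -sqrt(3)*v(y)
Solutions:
 v(y) = C1*(sin(y) - 1)^(sqrt(3)/2)/(sin(y) + 1)^(sqrt(3)/2)


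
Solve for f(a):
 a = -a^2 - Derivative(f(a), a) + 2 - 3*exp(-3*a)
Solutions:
 f(a) = C1 - a^3/3 - a^2/2 + 2*a + exp(-3*a)


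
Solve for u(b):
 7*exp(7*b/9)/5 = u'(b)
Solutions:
 u(b) = C1 + 9*exp(7*b/9)/5


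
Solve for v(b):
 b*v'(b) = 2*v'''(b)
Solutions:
 v(b) = C1 + Integral(C2*airyai(2^(2/3)*b/2) + C3*airybi(2^(2/3)*b/2), b)


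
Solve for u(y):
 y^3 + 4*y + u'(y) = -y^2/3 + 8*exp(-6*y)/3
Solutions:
 u(y) = C1 - y^4/4 - y^3/9 - 2*y^2 - 4*exp(-6*y)/9


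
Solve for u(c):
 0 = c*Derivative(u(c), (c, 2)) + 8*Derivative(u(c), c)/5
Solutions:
 u(c) = C1 + C2/c^(3/5)


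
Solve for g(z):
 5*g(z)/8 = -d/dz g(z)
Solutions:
 g(z) = C1*exp(-5*z/8)


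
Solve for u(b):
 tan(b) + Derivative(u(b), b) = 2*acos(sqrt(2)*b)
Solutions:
 u(b) = C1 + 2*b*acos(sqrt(2)*b) - sqrt(2)*sqrt(1 - 2*b^2) + log(cos(b))


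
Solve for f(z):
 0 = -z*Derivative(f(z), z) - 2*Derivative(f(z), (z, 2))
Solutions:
 f(z) = C1 + C2*erf(z/2)


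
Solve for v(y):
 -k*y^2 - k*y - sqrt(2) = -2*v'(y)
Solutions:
 v(y) = C1 + k*y^3/6 + k*y^2/4 + sqrt(2)*y/2


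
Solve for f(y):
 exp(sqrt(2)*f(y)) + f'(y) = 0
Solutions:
 f(y) = sqrt(2)*(2*log(1/(C1 + y)) - log(2))/4


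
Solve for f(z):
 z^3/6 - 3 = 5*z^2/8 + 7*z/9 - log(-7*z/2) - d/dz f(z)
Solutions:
 f(z) = C1 - z^4/24 + 5*z^3/24 + 7*z^2/18 - z*log(-z) + z*(-log(7) + log(2) + 4)


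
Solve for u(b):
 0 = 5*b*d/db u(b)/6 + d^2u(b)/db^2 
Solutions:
 u(b) = C1 + C2*erf(sqrt(15)*b/6)


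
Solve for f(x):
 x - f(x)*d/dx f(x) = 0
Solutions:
 f(x) = -sqrt(C1 + x^2)
 f(x) = sqrt(C1 + x^2)


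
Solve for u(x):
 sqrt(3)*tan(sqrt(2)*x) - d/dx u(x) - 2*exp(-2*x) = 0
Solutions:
 u(x) = C1 + sqrt(6)*log(tan(sqrt(2)*x)^2 + 1)/4 + exp(-2*x)


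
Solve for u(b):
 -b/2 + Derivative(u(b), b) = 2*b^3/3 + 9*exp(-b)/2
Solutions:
 u(b) = C1 + b^4/6 + b^2/4 - 9*exp(-b)/2


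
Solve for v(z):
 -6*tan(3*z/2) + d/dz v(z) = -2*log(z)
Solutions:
 v(z) = C1 - 2*z*log(z) + 2*z - 4*log(cos(3*z/2))


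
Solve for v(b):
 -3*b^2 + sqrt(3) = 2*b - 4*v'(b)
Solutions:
 v(b) = C1 + b^3/4 + b^2/4 - sqrt(3)*b/4


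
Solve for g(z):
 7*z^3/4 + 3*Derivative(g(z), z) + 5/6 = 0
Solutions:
 g(z) = C1 - 7*z^4/48 - 5*z/18


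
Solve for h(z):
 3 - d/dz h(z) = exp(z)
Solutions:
 h(z) = C1 + 3*z - exp(z)


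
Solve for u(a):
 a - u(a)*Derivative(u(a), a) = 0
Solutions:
 u(a) = -sqrt(C1 + a^2)
 u(a) = sqrt(C1 + a^2)


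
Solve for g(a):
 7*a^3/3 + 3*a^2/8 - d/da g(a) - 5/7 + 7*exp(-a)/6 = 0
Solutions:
 g(a) = C1 + 7*a^4/12 + a^3/8 - 5*a/7 - 7*exp(-a)/6


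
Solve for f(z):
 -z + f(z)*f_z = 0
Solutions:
 f(z) = -sqrt(C1 + z^2)
 f(z) = sqrt(C1 + z^2)


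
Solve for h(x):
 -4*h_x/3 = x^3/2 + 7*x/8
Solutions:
 h(x) = C1 - 3*x^4/32 - 21*x^2/64


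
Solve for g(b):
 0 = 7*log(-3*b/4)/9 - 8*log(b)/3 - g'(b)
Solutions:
 g(b) = C1 - 17*b*log(b)/9 + b*(-14*log(2) + 7*log(3) + 17 + 7*I*pi)/9


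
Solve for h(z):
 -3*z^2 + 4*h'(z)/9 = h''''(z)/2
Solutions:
 h(z) = C1 + C4*exp(2*3^(1/3)*z/3) + 9*z^3/4 + (C2*sin(3^(5/6)*z/3) + C3*cos(3^(5/6)*z/3))*exp(-3^(1/3)*z/3)


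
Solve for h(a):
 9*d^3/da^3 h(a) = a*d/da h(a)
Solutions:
 h(a) = C1 + Integral(C2*airyai(3^(1/3)*a/3) + C3*airybi(3^(1/3)*a/3), a)


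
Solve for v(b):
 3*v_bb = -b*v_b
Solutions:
 v(b) = C1 + C2*erf(sqrt(6)*b/6)


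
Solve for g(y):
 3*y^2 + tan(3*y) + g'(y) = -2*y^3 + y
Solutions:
 g(y) = C1 - y^4/2 - y^3 + y^2/2 + log(cos(3*y))/3


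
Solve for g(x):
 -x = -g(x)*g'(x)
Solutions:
 g(x) = -sqrt(C1 + x^2)
 g(x) = sqrt(C1 + x^2)


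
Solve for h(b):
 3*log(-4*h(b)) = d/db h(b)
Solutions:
 -Integral(1/(log(-_y) + 2*log(2)), (_y, h(b)))/3 = C1 - b


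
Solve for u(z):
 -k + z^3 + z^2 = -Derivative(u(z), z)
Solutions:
 u(z) = C1 + k*z - z^4/4 - z^3/3


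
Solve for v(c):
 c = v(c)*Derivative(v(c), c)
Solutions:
 v(c) = -sqrt(C1 + c^2)
 v(c) = sqrt(C1 + c^2)


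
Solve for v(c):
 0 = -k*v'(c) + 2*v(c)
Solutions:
 v(c) = C1*exp(2*c/k)


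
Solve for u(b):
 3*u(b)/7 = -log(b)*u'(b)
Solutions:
 u(b) = C1*exp(-3*li(b)/7)


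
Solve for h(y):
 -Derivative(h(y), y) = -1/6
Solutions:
 h(y) = C1 + y/6


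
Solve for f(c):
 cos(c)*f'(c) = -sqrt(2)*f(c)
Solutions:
 f(c) = C1*(sin(c) - 1)^(sqrt(2)/2)/(sin(c) + 1)^(sqrt(2)/2)


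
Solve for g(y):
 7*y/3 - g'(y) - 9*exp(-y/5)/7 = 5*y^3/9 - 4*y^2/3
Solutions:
 g(y) = C1 - 5*y^4/36 + 4*y^3/9 + 7*y^2/6 + 45*exp(-y/5)/7


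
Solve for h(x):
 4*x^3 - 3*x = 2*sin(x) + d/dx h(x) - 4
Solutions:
 h(x) = C1 + x^4 - 3*x^2/2 + 4*x + 2*cos(x)


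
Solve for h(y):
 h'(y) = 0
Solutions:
 h(y) = C1


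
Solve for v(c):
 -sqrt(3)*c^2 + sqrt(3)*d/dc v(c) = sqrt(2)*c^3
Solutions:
 v(c) = C1 + sqrt(6)*c^4/12 + c^3/3


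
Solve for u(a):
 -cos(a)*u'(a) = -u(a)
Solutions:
 u(a) = C1*sqrt(sin(a) + 1)/sqrt(sin(a) - 1)


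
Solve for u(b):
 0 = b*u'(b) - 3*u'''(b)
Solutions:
 u(b) = C1 + Integral(C2*airyai(3^(2/3)*b/3) + C3*airybi(3^(2/3)*b/3), b)


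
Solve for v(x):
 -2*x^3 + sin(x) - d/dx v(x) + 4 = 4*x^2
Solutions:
 v(x) = C1 - x^4/2 - 4*x^3/3 + 4*x - cos(x)


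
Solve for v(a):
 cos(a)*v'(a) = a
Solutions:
 v(a) = C1 + Integral(a/cos(a), a)


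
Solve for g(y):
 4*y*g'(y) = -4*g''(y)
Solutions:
 g(y) = C1 + C2*erf(sqrt(2)*y/2)


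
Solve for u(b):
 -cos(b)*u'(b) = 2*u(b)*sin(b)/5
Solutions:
 u(b) = C1*cos(b)^(2/5)


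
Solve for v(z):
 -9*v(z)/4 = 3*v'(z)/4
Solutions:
 v(z) = C1*exp(-3*z)


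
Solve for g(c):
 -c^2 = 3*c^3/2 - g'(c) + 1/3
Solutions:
 g(c) = C1 + 3*c^4/8 + c^3/3 + c/3


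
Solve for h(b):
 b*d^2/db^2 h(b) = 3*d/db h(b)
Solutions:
 h(b) = C1 + C2*b^4


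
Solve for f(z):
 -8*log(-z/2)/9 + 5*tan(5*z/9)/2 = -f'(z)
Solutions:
 f(z) = C1 + 8*z*log(-z)/9 - 8*z/9 - 8*z*log(2)/9 + 9*log(cos(5*z/9))/2


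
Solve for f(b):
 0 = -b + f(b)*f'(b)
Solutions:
 f(b) = -sqrt(C1 + b^2)
 f(b) = sqrt(C1 + b^2)


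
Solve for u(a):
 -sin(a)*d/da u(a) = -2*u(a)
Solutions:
 u(a) = C1*(cos(a) - 1)/(cos(a) + 1)


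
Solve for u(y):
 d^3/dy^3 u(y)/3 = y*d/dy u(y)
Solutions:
 u(y) = C1 + Integral(C2*airyai(3^(1/3)*y) + C3*airybi(3^(1/3)*y), y)


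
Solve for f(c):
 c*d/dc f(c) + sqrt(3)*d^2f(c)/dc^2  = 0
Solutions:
 f(c) = C1 + C2*erf(sqrt(2)*3^(3/4)*c/6)


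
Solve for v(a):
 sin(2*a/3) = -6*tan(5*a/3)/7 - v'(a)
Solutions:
 v(a) = C1 + 18*log(cos(5*a/3))/35 + 3*cos(2*a/3)/2


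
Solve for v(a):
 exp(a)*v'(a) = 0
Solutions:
 v(a) = C1


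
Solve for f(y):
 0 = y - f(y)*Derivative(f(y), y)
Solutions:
 f(y) = -sqrt(C1 + y^2)
 f(y) = sqrt(C1 + y^2)


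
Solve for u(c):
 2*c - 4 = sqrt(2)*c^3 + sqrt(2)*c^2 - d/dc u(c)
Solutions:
 u(c) = C1 + sqrt(2)*c^4/4 + sqrt(2)*c^3/3 - c^2 + 4*c


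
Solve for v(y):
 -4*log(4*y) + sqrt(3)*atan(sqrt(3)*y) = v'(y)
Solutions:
 v(y) = C1 - 4*y*log(y) - 8*y*log(2) + 4*y + sqrt(3)*(y*atan(sqrt(3)*y) - sqrt(3)*log(3*y^2 + 1)/6)


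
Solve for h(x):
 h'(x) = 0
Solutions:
 h(x) = C1


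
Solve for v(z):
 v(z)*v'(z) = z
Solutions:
 v(z) = -sqrt(C1 + z^2)
 v(z) = sqrt(C1 + z^2)


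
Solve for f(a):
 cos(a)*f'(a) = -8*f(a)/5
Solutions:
 f(a) = C1*(sin(a) - 1)^(4/5)/(sin(a) + 1)^(4/5)


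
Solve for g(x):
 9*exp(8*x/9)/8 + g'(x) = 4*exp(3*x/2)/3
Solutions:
 g(x) = C1 - 81*exp(8*x/9)/64 + 8*exp(3*x/2)/9


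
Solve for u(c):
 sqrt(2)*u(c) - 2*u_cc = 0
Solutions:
 u(c) = C1*exp(-2^(3/4)*c/2) + C2*exp(2^(3/4)*c/2)


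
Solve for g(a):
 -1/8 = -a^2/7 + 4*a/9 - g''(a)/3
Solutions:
 g(a) = C1 + C2*a - a^4/28 + 2*a^3/9 + 3*a^2/16


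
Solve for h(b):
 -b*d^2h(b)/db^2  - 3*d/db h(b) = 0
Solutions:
 h(b) = C1 + C2/b^2


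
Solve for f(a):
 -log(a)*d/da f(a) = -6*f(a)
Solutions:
 f(a) = C1*exp(6*li(a))


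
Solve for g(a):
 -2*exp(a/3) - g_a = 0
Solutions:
 g(a) = C1 - 6*exp(a/3)


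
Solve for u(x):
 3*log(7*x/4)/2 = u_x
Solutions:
 u(x) = C1 + 3*x*log(x)/2 - 3*x*log(2) - 3*x/2 + 3*x*log(7)/2


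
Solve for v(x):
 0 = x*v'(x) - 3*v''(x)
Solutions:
 v(x) = C1 + C2*erfi(sqrt(6)*x/6)


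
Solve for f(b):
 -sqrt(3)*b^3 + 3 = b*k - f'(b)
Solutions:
 f(b) = C1 + sqrt(3)*b^4/4 + b^2*k/2 - 3*b


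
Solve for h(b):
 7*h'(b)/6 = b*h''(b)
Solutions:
 h(b) = C1 + C2*b^(13/6)


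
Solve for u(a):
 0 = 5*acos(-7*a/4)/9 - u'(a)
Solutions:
 u(a) = C1 + 5*a*acos(-7*a/4)/9 + 5*sqrt(16 - 49*a^2)/63


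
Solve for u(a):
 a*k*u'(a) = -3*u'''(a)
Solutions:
 u(a) = C1 + Integral(C2*airyai(3^(2/3)*a*(-k)^(1/3)/3) + C3*airybi(3^(2/3)*a*(-k)^(1/3)/3), a)


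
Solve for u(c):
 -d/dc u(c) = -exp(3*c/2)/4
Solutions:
 u(c) = C1 + exp(3*c/2)/6


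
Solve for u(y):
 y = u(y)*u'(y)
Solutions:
 u(y) = -sqrt(C1 + y^2)
 u(y) = sqrt(C1 + y^2)


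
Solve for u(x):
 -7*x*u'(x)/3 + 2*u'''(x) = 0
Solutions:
 u(x) = C1 + Integral(C2*airyai(6^(2/3)*7^(1/3)*x/6) + C3*airybi(6^(2/3)*7^(1/3)*x/6), x)


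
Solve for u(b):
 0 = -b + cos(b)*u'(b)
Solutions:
 u(b) = C1 + Integral(b/cos(b), b)


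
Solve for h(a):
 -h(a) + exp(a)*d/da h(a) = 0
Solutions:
 h(a) = C1*exp(-exp(-a))


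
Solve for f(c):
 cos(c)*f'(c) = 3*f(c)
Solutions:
 f(c) = C1*(sin(c) + 1)^(3/2)/(sin(c) - 1)^(3/2)


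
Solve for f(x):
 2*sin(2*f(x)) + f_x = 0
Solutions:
 f(x) = pi - acos((-C1 - exp(8*x))/(C1 - exp(8*x)))/2
 f(x) = acos((-C1 - exp(8*x))/(C1 - exp(8*x)))/2


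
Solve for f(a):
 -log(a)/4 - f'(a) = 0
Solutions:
 f(a) = C1 - a*log(a)/4 + a/4


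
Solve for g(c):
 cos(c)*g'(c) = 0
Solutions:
 g(c) = C1


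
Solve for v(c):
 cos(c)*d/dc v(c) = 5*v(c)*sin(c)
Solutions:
 v(c) = C1/cos(c)^5


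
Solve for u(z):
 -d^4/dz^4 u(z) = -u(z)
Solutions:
 u(z) = C1*exp(-z) + C2*exp(z) + C3*sin(z) + C4*cos(z)


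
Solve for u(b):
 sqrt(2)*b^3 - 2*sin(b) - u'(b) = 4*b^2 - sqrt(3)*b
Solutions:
 u(b) = C1 + sqrt(2)*b^4/4 - 4*b^3/3 + sqrt(3)*b^2/2 + 2*cos(b)


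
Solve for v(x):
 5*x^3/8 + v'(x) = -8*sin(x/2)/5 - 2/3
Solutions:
 v(x) = C1 - 5*x^4/32 - 2*x/3 + 16*cos(x/2)/5


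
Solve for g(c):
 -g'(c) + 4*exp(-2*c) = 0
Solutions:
 g(c) = C1 - 2*exp(-2*c)


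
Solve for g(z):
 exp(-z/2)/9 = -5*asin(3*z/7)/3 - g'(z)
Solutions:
 g(z) = C1 - 5*z*asin(3*z/7)/3 - 5*sqrt(49 - 9*z^2)/9 + 2*exp(-z/2)/9


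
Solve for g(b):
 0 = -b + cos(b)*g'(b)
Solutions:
 g(b) = C1 + Integral(b/cos(b), b)


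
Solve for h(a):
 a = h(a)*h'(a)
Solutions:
 h(a) = -sqrt(C1 + a^2)
 h(a) = sqrt(C1 + a^2)


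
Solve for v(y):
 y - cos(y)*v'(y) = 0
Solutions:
 v(y) = C1 + Integral(y/cos(y), y)


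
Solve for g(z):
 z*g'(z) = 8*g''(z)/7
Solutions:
 g(z) = C1 + C2*erfi(sqrt(7)*z/4)


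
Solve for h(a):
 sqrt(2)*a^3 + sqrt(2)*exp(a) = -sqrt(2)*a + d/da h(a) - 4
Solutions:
 h(a) = C1 + sqrt(2)*a^4/4 + sqrt(2)*a^2/2 + 4*a + sqrt(2)*exp(a)


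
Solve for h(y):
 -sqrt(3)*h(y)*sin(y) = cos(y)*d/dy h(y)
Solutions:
 h(y) = C1*cos(y)^(sqrt(3))


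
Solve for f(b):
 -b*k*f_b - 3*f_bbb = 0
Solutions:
 f(b) = C1 + Integral(C2*airyai(3^(2/3)*b*(-k)^(1/3)/3) + C3*airybi(3^(2/3)*b*(-k)^(1/3)/3), b)


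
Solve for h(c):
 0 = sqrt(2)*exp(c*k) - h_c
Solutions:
 h(c) = C1 + sqrt(2)*exp(c*k)/k


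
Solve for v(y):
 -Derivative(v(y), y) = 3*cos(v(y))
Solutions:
 v(y) = pi - asin((C1 + exp(6*y))/(C1 - exp(6*y)))
 v(y) = asin((C1 + exp(6*y))/(C1 - exp(6*y)))


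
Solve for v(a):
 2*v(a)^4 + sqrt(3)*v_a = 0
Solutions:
 v(a) = (-1 - sqrt(3)*I)*(1/(C1 + 2*sqrt(3)*a))^(1/3)/2
 v(a) = (-1 + sqrt(3)*I)*(1/(C1 + 2*sqrt(3)*a))^(1/3)/2
 v(a) = (1/(C1 + 2*sqrt(3)*a))^(1/3)


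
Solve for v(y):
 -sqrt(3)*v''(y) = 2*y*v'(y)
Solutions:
 v(y) = C1 + C2*erf(3^(3/4)*y/3)


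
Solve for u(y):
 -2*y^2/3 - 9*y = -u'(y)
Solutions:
 u(y) = C1 + 2*y^3/9 + 9*y^2/2


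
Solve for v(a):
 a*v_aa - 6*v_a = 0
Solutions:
 v(a) = C1 + C2*a^7


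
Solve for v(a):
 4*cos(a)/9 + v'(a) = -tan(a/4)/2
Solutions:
 v(a) = C1 + 2*log(cos(a/4)) - 4*sin(a)/9


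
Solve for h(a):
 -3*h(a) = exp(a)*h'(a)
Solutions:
 h(a) = C1*exp(3*exp(-a))


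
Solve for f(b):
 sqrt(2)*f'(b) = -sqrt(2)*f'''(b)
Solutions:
 f(b) = C1 + C2*sin(b) + C3*cos(b)


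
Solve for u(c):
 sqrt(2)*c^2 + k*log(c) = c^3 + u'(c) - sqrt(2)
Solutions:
 u(c) = C1 - c^4/4 + sqrt(2)*c^3/3 + c*k*log(c) - c*k + sqrt(2)*c


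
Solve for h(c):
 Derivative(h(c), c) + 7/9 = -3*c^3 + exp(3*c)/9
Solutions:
 h(c) = C1 - 3*c^4/4 - 7*c/9 + exp(3*c)/27


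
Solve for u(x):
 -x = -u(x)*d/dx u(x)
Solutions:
 u(x) = -sqrt(C1 + x^2)
 u(x) = sqrt(C1 + x^2)


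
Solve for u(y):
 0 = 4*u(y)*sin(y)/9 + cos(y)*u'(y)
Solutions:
 u(y) = C1*cos(y)^(4/9)
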